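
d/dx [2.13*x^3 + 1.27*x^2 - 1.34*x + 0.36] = 6.39*x^2 + 2.54*x - 1.34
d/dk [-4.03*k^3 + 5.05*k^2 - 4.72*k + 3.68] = -12.09*k^2 + 10.1*k - 4.72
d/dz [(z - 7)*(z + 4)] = 2*z - 3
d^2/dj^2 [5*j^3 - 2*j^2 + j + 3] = 30*j - 4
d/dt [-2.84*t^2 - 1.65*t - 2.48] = -5.68*t - 1.65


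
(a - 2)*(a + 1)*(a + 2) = a^3 + a^2 - 4*a - 4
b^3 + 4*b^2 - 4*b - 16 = (b - 2)*(b + 2)*(b + 4)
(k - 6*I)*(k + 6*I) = k^2 + 36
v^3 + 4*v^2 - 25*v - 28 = (v - 4)*(v + 1)*(v + 7)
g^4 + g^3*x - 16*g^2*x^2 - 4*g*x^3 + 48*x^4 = (g - 3*x)*(g - 2*x)*(g + 2*x)*(g + 4*x)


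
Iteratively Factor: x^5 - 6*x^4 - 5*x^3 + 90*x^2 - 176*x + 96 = (x - 2)*(x^4 - 4*x^3 - 13*x^2 + 64*x - 48) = (x - 4)*(x - 2)*(x^3 - 13*x + 12) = (x - 4)*(x - 2)*(x - 1)*(x^2 + x - 12) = (x - 4)*(x - 3)*(x - 2)*(x - 1)*(x + 4)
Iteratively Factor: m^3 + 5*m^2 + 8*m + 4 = (m + 2)*(m^2 + 3*m + 2) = (m + 1)*(m + 2)*(m + 2)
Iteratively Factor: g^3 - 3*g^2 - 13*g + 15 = (g - 5)*(g^2 + 2*g - 3) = (g - 5)*(g - 1)*(g + 3)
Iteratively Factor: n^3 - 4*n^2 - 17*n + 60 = (n + 4)*(n^2 - 8*n + 15) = (n - 3)*(n + 4)*(n - 5)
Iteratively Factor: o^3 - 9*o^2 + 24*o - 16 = (o - 1)*(o^2 - 8*o + 16) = (o - 4)*(o - 1)*(o - 4)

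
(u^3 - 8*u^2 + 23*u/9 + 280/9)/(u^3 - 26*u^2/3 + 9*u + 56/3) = (u + 5/3)/(u + 1)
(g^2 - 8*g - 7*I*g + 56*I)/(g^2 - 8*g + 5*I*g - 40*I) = (g - 7*I)/(g + 5*I)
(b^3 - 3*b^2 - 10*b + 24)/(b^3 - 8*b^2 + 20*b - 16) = (b + 3)/(b - 2)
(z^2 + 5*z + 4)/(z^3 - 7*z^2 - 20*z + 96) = (z + 1)/(z^2 - 11*z + 24)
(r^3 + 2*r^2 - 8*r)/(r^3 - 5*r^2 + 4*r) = (r^2 + 2*r - 8)/(r^2 - 5*r + 4)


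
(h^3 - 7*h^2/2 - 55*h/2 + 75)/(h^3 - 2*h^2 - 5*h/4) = 2*(h^2 - h - 30)/(h*(2*h + 1))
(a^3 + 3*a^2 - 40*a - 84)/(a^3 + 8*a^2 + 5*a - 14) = (a - 6)/(a - 1)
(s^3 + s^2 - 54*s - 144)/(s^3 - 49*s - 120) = (s + 6)/(s + 5)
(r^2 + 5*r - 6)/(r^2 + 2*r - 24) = (r - 1)/(r - 4)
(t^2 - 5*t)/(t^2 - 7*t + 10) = t/(t - 2)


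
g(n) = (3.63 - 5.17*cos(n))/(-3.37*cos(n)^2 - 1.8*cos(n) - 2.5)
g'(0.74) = -0.59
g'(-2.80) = -0.44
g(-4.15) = -2.56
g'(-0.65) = 0.46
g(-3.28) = -2.18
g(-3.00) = -2.18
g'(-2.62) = -0.61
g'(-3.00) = -0.19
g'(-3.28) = 0.19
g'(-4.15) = -0.20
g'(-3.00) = -0.19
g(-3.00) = -2.18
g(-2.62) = -2.34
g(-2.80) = -2.24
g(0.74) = 0.03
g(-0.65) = 0.08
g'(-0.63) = 0.43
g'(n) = (3.63 - 5.17*cos(n))*(-6.74*sin(n)*cos(n) - 1.8*sin(n))/(-3.37*cos(n)^2 - 1.8*cos(n) - 2.5)^2 + 5.17*sin(n)/(-3.37*cos(n)^2 - 1.8*cos(n) - 2.5) = (17.4229*cos(n)^2 - 24.4662*cos(n) - 19.459)*sin(n)/(11.3569*cos(n)^4 + 12.132*cos(n)^3 + 20.09*cos(n)^2 + 9.0*cos(n) + 6.25)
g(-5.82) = 0.15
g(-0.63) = 0.09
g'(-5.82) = -0.26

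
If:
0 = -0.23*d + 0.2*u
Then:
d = 0.869565217391304*u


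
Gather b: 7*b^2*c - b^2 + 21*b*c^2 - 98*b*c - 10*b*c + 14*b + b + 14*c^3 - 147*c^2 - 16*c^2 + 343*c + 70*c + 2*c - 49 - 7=b^2*(7*c - 1) + b*(21*c^2 - 108*c + 15) + 14*c^3 - 163*c^2 + 415*c - 56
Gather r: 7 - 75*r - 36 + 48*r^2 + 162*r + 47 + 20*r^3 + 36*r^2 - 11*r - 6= 20*r^3 + 84*r^2 + 76*r + 12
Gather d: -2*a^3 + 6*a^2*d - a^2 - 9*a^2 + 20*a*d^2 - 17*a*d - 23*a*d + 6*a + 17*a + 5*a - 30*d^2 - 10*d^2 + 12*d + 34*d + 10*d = -2*a^3 - 10*a^2 + 28*a + d^2*(20*a - 40) + d*(6*a^2 - 40*a + 56)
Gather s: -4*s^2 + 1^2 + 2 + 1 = 4 - 4*s^2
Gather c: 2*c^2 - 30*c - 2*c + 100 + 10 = 2*c^2 - 32*c + 110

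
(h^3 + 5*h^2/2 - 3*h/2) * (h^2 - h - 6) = h^5 + 3*h^4/2 - 10*h^3 - 27*h^2/2 + 9*h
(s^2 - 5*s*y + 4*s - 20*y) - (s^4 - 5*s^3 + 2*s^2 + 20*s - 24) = -s^4 + 5*s^3 - s^2 - 5*s*y - 16*s - 20*y + 24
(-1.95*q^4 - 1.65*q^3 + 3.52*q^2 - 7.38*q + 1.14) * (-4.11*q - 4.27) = 8.0145*q^5 + 15.108*q^4 - 7.4217*q^3 + 15.3014*q^2 + 26.8272*q - 4.8678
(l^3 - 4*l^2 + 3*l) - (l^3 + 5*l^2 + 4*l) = -9*l^2 - l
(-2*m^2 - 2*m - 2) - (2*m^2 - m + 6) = -4*m^2 - m - 8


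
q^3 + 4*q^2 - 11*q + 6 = (q - 1)^2*(q + 6)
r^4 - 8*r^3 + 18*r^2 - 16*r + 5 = (r - 5)*(r - 1)^3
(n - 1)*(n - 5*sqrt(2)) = n^2 - 5*sqrt(2)*n - n + 5*sqrt(2)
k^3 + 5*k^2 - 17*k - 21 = (k - 3)*(k + 1)*(k + 7)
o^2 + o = o*(o + 1)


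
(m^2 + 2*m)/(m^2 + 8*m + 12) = m/(m + 6)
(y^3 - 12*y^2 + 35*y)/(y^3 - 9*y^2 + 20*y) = (y - 7)/(y - 4)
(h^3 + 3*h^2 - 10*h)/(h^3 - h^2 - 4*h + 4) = h*(h + 5)/(h^2 + h - 2)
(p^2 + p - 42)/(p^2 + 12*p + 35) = (p - 6)/(p + 5)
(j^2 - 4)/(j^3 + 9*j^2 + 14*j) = (j - 2)/(j*(j + 7))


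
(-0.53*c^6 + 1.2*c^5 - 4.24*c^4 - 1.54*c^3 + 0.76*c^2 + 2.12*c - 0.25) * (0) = 0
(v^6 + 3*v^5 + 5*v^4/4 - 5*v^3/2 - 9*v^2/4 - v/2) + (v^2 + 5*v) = v^6 + 3*v^5 + 5*v^4/4 - 5*v^3/2 - 5*v^2/4 + 9*v/2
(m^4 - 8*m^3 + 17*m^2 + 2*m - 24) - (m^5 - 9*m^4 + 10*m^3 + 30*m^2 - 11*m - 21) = -m^5 + 10*m^4 - 18*m^3 - 13*m^2 + 13*m - 3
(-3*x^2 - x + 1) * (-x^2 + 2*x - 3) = 3*x^4 - 5*x^3 + 6*x^2 + 5*x - 3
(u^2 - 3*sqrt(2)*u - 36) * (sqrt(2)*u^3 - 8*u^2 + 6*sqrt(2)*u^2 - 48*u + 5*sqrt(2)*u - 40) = sqrt(2)*u^5 - 14*u^4 + 6*sqrt(2)*u^4 - 84*u^3 - 7*sqrt(2)*u^3 - 72*sqrt(2)*u^2 + 218*u^2 - 60*sqrt(2)*u + 1728*u + 1440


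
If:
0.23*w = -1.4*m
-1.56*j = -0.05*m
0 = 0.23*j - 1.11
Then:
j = 4.83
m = 150.57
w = -916.54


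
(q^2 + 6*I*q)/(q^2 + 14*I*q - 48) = q/(q + 8*I)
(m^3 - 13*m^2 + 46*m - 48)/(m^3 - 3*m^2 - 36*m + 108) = (m^2 - 10*m + 16)/(m^2 - 36)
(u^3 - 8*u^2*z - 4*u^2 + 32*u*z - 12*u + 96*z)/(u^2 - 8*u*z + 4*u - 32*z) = (u^2 - 4*u - 12)/(u + 4)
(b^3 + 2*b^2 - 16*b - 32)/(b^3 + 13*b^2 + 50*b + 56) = (b - 4)/(b + 7)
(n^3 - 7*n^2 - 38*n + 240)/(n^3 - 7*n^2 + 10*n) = (n^2 - 2*n - 48)/(n*(n - 2))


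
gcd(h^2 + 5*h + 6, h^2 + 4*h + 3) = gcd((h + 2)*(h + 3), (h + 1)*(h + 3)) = h + 3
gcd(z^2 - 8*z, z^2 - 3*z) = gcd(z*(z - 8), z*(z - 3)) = z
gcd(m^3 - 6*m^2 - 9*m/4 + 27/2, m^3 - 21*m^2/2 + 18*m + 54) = m^2 - 9*m/2 - 9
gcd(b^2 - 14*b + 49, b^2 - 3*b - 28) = b - 7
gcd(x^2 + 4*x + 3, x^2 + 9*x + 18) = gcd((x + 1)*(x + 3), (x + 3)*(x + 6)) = x + 3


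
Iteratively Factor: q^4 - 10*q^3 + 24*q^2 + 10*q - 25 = (q + 1)*(q^3 - 11*q^2 + 35*q - 25) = (q - 5)*(q + 1)*(q^2 - 6*q + 5) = (q - 5)^2*(q + 1)*(q - 1)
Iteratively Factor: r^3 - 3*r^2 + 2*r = (r)*(r^2 - 3*r + 2) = r*(r - 1)*(r - 2)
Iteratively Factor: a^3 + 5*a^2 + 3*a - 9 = (a - 1)*(a^2 + 6*a + 9) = (a - 1)*(a + 3)*(a + 3)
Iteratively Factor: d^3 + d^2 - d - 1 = (d + 1)*(d^2 - 1) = (d + 1)^2*(d - 1)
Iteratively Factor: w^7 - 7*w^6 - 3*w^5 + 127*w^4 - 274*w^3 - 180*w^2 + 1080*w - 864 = (w - 2)*(w^6 - 5*w^5 - 13*w^4 + 101*w^3 - 72*w^2 - 324*w + 432) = (w - 2)^2*(w^5 - 3*w^4 - 19*w^3 + 63*w^2 + 54*w - 216) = (w - 2)^2*(w + 4)*(w^4 - 7*w^3 + 9*w^2 + 27*w - 54) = (w - 3)*(w - 2)^2*(w + 4)*(w^3 - 4*w^2 - 3*w + 18) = (w - 3)^2*(w - 2)^2*(w + 4)*(w^2 - w - 6) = (w - 3)^2*(w - 2)^2*(w + 2)*(w + 4)*(w - 3)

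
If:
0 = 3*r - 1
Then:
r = 1/3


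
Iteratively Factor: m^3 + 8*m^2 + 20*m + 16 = (m + 4)*(m^2 + 4*m + 4) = (m + 2)*(m + 4)*(m + 2)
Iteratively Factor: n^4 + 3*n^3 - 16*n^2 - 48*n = (n - 4)*(n^3 + 7*n^2 + 12*n) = (n - 4)*(n + 3)*(n^2 + 4*n) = n*(n - 4)*(n + 3)*(n + 4)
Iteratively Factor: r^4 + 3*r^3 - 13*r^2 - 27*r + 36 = (r - 3)*(r^3 + 6*r^2 + 5*r - 12) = (r - 3)*(r - 1)*(r^2 + 7*r + 12) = (r - 3)*(r - 1)*(r + 3)*(r + 4)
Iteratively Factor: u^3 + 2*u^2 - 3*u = (u + 3)*(u^2 - u) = u*(u + 3)*(u - 1)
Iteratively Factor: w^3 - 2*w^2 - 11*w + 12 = (w - 1)*(w^2 - w - 12) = (w - 1)*(w + 3)*(w - 4)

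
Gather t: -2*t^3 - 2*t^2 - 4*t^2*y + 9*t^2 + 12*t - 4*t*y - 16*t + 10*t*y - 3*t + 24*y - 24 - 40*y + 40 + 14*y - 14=-2*t^3 + t^2*(7 - 4*y) + t*(6*y - 7) - 2*y + 2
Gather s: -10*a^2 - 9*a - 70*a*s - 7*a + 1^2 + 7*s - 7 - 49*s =-10*a^2 - 16*a + s*(-70*a - 42) - 6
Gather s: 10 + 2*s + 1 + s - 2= 3*s + 9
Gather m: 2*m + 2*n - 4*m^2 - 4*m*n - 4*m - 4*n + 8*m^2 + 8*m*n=4*m^2 + m*(4*n - 2) - 2*n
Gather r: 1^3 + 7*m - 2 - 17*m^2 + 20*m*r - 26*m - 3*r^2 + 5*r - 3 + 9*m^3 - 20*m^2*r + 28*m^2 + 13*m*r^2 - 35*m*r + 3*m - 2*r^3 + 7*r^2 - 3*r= 9*m^3 + 11*m^2 - 16*m - 2*r^3 + r^2*(13*m + 4) + r*(-20*m^2 - 15*m + 2) - 4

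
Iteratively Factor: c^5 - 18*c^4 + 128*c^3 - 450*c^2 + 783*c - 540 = (c - 5)*(c^4 - 13*c^3 + 63*c^2 - 135*c + 108) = (c - 5)*(c - 3)*(c^3 - 10*c^2 + 33*c - 36) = (c - 5)*(c - 3)^2*(c^2 - 7*c + 12) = (c - 5)*(c - 4)*(c - 3)^2*(c - 3)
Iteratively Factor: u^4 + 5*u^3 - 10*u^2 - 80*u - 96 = (u - 4)*(u^3 + 9*u^2 + 26*u + 24) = (u - 4)*(u + 2)*(u^2 + 7*u + 12) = (u - 4)*(u + 2)*(u + 4)*(u + 3)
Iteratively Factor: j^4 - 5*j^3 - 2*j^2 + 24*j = (j)*(j^3 - 5*j^2 - 2*j + 24) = j*(j - 4)*(j^2 - j - 6) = j*(j - 4)*(j + 2)*(j - 3)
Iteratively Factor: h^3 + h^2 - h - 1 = (h + 1)*(h^2 - 1) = (h - 1)*(h + 1)*(h + 1)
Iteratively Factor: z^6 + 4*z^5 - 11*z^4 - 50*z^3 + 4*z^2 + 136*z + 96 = (z - 3)*(z^5 + 7*z^4 + 10*z^3 - 20*z^2 - 56*z - 32) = (z - 3)*(z - 2)*(z^4 + 9*z^3 + 28*z^2 + 36*z + 16) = (z - 3)*(z - 2)*(z + 4)*(z^3 + 5*z^2 + 8*z + 4) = (z - 3)*(z - 2)*(z + 2)*(z + 4)*(z^2 + 3*z + 2) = (z - 3)*(z - 2)*(z + 2)^2*(z + 4)*(z + 1)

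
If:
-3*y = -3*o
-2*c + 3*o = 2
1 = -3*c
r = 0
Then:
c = -1/3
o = 4/9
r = 0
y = 4/9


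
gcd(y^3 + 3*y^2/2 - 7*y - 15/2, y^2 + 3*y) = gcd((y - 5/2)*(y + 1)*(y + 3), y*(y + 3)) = y + 3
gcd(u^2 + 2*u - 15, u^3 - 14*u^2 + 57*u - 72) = u - 3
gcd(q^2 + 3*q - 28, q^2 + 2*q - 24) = q - 4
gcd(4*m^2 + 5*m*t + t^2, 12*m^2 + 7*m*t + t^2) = 4*m + t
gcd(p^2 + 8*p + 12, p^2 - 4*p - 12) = p + 2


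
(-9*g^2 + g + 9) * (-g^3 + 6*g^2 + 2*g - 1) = 9*g^5 - 55*g^4 - 21*g^3 + 65*g^2 + 17*g - 9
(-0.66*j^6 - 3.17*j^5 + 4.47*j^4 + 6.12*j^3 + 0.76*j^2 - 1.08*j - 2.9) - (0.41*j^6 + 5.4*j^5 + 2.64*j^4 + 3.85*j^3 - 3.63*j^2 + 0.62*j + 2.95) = -1.07*j^6 - 8.57*j^5 + 1.83*j^4 + 2.27*j^3 + 4.39*j^2 - 1.7*j - 5.85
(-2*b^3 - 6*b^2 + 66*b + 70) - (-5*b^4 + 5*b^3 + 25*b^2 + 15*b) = 5*b^4 - 7*b^3 - 31*b^2 + 51*b + 70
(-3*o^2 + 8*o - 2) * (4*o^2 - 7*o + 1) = -12*o^4 + 53*o^3 - 67*o^2 + 22*o - 2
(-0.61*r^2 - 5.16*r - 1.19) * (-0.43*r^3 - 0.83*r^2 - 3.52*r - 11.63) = 0.2623*r^5 + 2.7251*r^4 + 6.9417*r^3 + 26.2452*r^2 + 64.1996*r + 13.8397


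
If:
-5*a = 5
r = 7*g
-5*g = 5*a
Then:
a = -1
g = 1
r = 7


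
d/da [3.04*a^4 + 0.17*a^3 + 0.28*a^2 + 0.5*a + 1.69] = 12.16*a^3 + 0.51*a^2 + 0.56*a + 0.5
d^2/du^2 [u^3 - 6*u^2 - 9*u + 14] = 6*u - 12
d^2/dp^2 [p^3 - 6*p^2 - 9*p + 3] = 6*p - 12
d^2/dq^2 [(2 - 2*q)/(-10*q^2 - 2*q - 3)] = 8*((4 - 15*q)*(10*q^2 + 2*q + 3) + 2*(q - 1)*(10*q + 1)^2)/(10*q^2 + 2*q + 3)^3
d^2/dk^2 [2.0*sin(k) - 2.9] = -2.0*sin(k)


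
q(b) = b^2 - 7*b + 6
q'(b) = 2*b - 7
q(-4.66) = 60.34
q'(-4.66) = -16.32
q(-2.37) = 28.21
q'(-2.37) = -11.74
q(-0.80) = 12.24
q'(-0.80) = -8.60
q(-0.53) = 9.99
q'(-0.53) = -8.06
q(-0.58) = 10.40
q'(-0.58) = -8.16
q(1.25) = -1.19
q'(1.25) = -4.50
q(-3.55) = 43.45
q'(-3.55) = -14.10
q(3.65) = -6.23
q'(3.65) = 0.30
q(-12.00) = 234.00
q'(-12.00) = -31.00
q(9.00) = 24.00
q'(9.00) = 11.00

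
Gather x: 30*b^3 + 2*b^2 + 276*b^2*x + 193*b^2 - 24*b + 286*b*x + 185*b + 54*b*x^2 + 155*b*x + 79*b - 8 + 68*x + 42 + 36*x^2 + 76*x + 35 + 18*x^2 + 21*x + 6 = 30*b^3 + 195*b^2 + 240*b + x^2*(54*b + 54) + x*(276*b^2 + 441*b + 165) + 75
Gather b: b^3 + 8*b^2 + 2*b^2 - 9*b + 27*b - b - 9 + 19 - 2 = b^3 + 10*b^2 + 17*b + 8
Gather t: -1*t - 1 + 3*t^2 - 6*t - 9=3*t^2 - 7*t - 10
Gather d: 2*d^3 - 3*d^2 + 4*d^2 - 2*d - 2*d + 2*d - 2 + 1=2*d^3 + d^2 - 2*d - 1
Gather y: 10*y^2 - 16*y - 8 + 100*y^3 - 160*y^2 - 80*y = 100*y^3 - 150*y^2 - 96*y - 8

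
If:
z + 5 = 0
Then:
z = -5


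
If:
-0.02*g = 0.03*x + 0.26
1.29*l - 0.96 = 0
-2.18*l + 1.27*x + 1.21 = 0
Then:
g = -13.49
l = 0.74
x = 0.32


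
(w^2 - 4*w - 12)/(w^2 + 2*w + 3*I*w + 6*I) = (w - 6)/(w + 3*I)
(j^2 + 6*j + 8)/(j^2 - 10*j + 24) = (j^2 + 6*j + 8)/(j^2 - 10*j + 24)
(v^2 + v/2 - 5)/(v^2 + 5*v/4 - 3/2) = 2*(2*v^2 + v - 10)/(4*v^2 + 5*v - 6)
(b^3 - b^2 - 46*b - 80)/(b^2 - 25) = (b^2 - 6*b - 16)/(b - 5)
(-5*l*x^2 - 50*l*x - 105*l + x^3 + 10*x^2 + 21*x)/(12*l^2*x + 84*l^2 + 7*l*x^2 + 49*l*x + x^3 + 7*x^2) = (-5*l*x - 15*l + x^2 + 3*x)/(12*l^2 + 7*l*x + x^2)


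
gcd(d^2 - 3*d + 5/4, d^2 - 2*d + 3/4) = d - 1/2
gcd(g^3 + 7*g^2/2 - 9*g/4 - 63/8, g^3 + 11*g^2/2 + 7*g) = g + 7/2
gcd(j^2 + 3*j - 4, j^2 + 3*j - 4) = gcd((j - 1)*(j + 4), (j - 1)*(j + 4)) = j^2 + 3*j - 4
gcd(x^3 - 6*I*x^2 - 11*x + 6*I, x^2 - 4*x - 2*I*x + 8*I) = x - 2*I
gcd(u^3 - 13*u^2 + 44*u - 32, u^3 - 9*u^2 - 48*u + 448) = u - 8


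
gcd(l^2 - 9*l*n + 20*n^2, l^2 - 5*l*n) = l - 5*n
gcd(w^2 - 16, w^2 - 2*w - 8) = w - 4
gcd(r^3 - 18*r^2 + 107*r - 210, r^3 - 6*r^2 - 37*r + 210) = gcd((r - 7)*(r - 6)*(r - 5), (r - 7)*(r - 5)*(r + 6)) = r^2 - 12*r + 35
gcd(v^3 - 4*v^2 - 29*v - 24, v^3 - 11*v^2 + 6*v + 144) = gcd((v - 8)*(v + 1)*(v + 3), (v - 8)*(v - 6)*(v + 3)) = v^2 - 5*v - 24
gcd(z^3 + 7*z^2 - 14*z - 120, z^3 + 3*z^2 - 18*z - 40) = z^2 + z - 20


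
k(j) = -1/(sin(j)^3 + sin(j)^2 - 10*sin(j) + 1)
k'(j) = -(-3*sin(j)^2*cos(j) - 2*sin(j)*cos(j) + 10*cos(j))/(sin(j)^3 + sin(j)^2 - 10*sin(j) + 1)^2 = (3*sin(j)^2 + 2*sin(j) - 10)*cos(j)/(sin(j)^3 + sin(j)^2 - 10*sin(j) + 1)^2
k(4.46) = -0.09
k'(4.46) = 0.02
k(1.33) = 0.15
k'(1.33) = -0.03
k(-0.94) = -0.11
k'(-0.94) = -0.07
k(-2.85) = -0.25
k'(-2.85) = 0.64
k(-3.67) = 0.27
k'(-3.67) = 0.53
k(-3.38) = 0.77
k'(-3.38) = 5.44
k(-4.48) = 0.15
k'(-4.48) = 0.03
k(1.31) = 0.15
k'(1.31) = -0.03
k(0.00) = -1.00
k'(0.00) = -10.00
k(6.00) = -0.26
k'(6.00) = -0.67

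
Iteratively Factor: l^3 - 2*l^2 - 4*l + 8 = (l + 2)*(l^2 - 4*l + 4) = (l - 2)*(l + 2)*(l - 2)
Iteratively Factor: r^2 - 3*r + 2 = (r - 2)*(r - 1)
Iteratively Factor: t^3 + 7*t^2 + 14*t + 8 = (t + 4)*(t^2 + 3*t + 2) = (t + 2)*(t + 4)*(t + 1)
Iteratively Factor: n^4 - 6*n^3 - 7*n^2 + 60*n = (n + 3)*(n^3 - 9*n^2 + 20*n) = n*(n + 3)*(n^2 - 9*n + 20) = n*(n - 4)*(n + 3)*(n - 5)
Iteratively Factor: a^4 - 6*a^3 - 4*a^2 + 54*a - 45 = (a + 3)*(a^3 - 9*a^2 + 23*a - 15) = (a - 5)*(a + 3)*(a^2 - 4*a + 3) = (a - 5)*(a - 3)*(a + 3)*(a - 1)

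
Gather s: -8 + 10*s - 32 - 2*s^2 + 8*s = -2*s^2 + 18*s - 40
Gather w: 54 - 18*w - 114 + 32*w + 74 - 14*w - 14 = 0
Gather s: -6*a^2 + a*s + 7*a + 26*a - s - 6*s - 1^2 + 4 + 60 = -6*a^2 + 33*a + s*(a - 7) + 63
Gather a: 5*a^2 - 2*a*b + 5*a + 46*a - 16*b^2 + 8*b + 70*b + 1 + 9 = 5*a^2 + a*(51 - 2*b) - 16*b^2 + 78*b + 10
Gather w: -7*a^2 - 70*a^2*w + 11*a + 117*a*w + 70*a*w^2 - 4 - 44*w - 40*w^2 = -7*a^2 + 11*a + w^2*(70*a - 40) + w*(-70*a^2 + 117*a - 44) - 4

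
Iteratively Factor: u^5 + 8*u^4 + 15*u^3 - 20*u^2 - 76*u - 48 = (u - 2)*(u^4 + 10*u^3 + 35*u^2 + 50*u + 24) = (u - 2)*(u + 3)*(u^3 + 7*u^2 + 14*u + 8) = (u - 2)*(u + 3)*(u + 4)*(u^2 + 3*u + 2) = (u - 2)*(u + 1)*(u + 3)*(u + 4)*(u + 2)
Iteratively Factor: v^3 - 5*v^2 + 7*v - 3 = (v - 3)*(v^2 - 2*v + 1) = (v - 3)*(v - 1)*(v - 1)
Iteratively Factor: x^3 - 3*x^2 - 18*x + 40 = (x + 4)*(x^2 - 7*x + 10) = (x - 5)*(x + 4)*(x - 2)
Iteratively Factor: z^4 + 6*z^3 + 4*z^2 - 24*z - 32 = (z + 2)*(z^3 + 4*z^2 - 4*z - 16) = (z - 2)*(z + 2)*(z^2 + 6*z + 8) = (z - 2)*(z + 2)^2*(z + 4)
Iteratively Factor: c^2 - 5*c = (c - 5)*(c)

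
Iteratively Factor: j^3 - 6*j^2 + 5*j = (j - 5)*(j^2 - j) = j*(j - 5)*(j - 1)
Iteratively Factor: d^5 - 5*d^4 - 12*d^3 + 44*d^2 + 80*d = (d - 5)*(d^4 - 12*d^2 - 16*d) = d*(d - 5)*(d^3 - 12*d - 16) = d*(d - 5)*(d + 2)*(d^2 - 2*d - 8) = d*(d - 5)*(d + 2)^2*(d - 4)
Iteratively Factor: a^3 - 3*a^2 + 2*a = (a)*(a^2 - 3*a + 2) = a*(a - 1)*(a - 2)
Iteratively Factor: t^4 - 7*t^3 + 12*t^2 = (t - 4)*(t^3 - 3*t^2) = (t - 4)*(t - 3)*(t^2) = t*(t - 4)*(t - 3)*(t)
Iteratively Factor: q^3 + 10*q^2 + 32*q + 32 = (q + 2)*(q^2 + 8*q + 16) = (q + 2)*(q + 4)*(q + 4)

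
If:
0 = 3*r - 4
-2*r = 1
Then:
No Solution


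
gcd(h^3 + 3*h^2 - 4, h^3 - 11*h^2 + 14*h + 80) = h + 2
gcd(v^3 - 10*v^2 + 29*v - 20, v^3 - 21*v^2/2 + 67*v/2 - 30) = v^2 - 9*v + 20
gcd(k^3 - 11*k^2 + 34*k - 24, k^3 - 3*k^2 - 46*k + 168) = k^2 - 10*k + 24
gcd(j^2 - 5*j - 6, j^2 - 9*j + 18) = j - 6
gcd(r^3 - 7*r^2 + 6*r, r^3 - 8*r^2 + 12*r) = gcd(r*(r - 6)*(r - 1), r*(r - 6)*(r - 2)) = r^2 - 6*r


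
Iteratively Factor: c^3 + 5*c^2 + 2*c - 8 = (c + 2)*(c^2 + 3*c - 4) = (c + 2)*(c + 4)*(c - 1)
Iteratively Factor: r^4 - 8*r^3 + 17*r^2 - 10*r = (r)*(r^3 - 8*r^2 + 17*r - 10) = r*(r - 1)*(r^2 - 7*r + 10) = r*(r - 5)*(r - 1)*(r - 2)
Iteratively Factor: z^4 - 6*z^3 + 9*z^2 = (z)*(z^3 - 6*z^2 + 9*z) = z*(z - 3)*(z^2 - 3*z) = z^2*(z - 3)*(z - 3)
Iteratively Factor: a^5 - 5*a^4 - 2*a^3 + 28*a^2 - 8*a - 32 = (a - 2)*(a^4 - 3*a^3 - 8*a^2 + 12*a + 16) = (a - 4)*(a - 2)*(a^3 + a^2 - 4*a - 4) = (a - 4)*(a - 2)^2*(a^2 + 3*a + 2) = (a - 4)*(a - 2)^2*(a + 1)*(a + 2)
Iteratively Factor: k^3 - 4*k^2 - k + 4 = (k - 1)*(k^2 - 3*k - 4) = (k - 1)*(k + 1)*(k - 4)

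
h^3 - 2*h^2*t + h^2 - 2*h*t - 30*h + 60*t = (h - 5)*(h + 6)*(h - 2*t)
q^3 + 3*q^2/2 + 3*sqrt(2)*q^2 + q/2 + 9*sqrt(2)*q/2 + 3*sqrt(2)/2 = (q + 1/2)*(q + 1)*(q + 3*sqrt(2))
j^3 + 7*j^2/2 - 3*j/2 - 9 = (j - 3/2)*(j + 2)*(j + 3)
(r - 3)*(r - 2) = r^2 - 5*r + 6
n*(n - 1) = n^2 - n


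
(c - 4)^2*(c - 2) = c^3 - 10*c^2 + 32*c - 32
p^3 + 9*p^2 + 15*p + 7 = (p + 1)^2*(p + 7)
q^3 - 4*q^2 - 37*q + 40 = (q - 8)*(q - 1)*(q + 5)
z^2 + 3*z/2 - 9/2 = (z - 3/2)*(z + 3)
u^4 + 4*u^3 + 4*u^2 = u^2*(u + 2)^2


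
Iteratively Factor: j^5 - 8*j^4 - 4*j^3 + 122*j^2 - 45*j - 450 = (j + 2)*(j^4 - 10*j^3 + 16*j^2 + 90*j - 225) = (j + 2)*(j + 3)*(j^3 - 13*j^2 + 55*j - 75) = (j - 5)*(j + 2)*(j + 3)*(j^2 - 8*j + 15) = (j - 5)^2*(j + 2)*(j + 3)*(j - 3)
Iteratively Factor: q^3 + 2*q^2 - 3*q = (q + 3)*(q^2 - q) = (q - 1)*(q + 3)*(q)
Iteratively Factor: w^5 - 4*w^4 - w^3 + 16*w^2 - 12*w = (w - 1)*(w^4 - 3*w^3 - 4*w^2 + 12*w) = (w - 2)*(w - 1)*(w^3 - w^2 - 6*w) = w*(w - 2)*(w - 1)*(w^2 - w - 6) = w*(w - 3)*(w - 2)*(w - 1)*(w + 2)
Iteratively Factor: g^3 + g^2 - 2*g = (g)*(g^2 + g - 2) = g*(g - 1)*(g + 2)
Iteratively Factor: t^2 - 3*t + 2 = (t - 1)*(t - 2)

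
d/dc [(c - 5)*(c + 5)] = 2*c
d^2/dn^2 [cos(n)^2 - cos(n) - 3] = cos(n) - 2*cos(2*n)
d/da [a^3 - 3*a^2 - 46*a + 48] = 3*a^2 - 6*a - 46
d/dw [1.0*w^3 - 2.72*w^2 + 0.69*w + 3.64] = 3.0*w^2 - 5.44*w + 0.69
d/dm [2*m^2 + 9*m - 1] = 4*m + 9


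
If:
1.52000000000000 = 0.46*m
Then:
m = 3.30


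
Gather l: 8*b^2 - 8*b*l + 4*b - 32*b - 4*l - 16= 8*b^2 - 28*b + l*(-8*b - 4) - 16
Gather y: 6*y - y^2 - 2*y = -y^2 + 4*y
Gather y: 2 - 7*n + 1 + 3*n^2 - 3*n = 3*n^2 - 10*n + 3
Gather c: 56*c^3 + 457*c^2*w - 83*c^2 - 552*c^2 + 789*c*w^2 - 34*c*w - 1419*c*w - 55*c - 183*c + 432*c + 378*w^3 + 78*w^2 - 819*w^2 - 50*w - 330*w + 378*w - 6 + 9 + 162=56*c^3 + c^2*(457*w - 635) + c*(789*w^2 - 1453*w + 194) + 378*w^3 - 741*w^2 - 2*w + 165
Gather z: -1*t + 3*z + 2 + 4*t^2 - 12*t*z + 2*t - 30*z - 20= 4*t^2 + t + z*(-12*t - 27) - 18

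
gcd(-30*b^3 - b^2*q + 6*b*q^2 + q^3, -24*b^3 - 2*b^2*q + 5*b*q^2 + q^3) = -6*b^2 + b*q + q^2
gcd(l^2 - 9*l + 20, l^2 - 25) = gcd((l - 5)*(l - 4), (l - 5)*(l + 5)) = l - 5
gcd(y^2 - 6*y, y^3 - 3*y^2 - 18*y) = y^2 - 6*y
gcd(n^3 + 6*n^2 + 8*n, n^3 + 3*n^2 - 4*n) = n^2 + 4*n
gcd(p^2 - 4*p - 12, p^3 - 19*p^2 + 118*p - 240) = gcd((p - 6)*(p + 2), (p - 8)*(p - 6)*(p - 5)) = p - 6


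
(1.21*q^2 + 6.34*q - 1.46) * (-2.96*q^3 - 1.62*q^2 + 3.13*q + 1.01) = -3.5816*q^5 - 20.7266*q^4 - 2.1619*q^3 + 23.4315*q^2 + 1.8336*q - 1.4746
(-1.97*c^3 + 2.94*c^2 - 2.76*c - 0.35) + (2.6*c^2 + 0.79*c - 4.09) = -1.97*c^3 + 5.54*c^2 - 1.97*c - 4.44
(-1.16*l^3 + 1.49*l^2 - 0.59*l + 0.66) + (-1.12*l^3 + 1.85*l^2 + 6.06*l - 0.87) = -2.28*l^3 + 3.34*l^2 + 5.47*l - 0.21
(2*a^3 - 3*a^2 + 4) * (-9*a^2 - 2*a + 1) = -18*a^5 + 23*a^4 + 8*a^3 - 39*a^2 - 8*a + 4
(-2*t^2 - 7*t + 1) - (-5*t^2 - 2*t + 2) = 3*t^2 - 5*t - 1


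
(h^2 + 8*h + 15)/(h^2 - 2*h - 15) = (h + 5)/(h - 5)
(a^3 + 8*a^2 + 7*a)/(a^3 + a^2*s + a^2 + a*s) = (a + 7)/(a + s)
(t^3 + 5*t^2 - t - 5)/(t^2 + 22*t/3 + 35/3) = 3*(t^2 - 1)/(3*t + 7)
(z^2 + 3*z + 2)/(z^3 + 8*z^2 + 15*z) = (z^2 + 3*z + 2)/(z*(z^2 + 8*z + 15))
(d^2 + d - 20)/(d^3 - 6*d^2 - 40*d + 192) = (d + 5)/(d^2 - 2*d - 48)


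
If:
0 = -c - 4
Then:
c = -4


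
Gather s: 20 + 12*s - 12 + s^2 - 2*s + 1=s^2 + 10*s + 9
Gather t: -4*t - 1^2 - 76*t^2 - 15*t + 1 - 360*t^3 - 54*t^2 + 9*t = -360*t^3 - 130*t^2 - 10*t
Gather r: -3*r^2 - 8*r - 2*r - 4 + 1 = -3*r^2 - 10*r - 3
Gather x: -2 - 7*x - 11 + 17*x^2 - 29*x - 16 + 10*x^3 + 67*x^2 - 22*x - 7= 10*x^3 + 84*x^2 - 58*x - 36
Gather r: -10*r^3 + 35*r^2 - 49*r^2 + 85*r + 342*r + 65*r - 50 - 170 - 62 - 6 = -10*r^3 - 14*r^2 + 492*r - 288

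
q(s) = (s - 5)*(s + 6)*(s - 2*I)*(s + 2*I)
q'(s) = (s - 5)*(s + 6)*(s - 2*I) + (s - 5)*(s + 6)*(s + 2*I) + (s - 5)*(s - 2*I)*(s + 2*I) + (s + 6)*(s - 2*I)*(s + 2*I) = 4*s^3 + 3*s^2 - 52*s + 4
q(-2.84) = -298.92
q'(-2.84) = 84.25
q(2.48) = -216.91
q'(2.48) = -45.50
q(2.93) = -232.63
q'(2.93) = -21.99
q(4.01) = -198.99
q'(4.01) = 101.65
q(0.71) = -129.65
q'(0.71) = -29.98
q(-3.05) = -315.90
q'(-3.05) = 77.02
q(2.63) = -223.28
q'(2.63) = -39.24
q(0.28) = -120.89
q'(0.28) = -10.24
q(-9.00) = 3570.00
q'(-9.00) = -2201.00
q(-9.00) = 3570.00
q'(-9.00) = -2201.00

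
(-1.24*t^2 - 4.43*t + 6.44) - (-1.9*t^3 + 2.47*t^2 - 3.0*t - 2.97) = 1.9*t^3 - 3.71*t^2 - 1.43*t + 9.41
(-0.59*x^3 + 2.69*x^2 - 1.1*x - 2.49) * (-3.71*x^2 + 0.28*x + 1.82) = 2.1889*x^5 - 10.1451*x^4 + 3.7604*x^3 + 13.8257*x^2 - 2.6992*x - 4.5318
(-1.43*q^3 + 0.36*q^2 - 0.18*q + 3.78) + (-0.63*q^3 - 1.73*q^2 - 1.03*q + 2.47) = -2.06*q^3 - 1.37*q^2 - 1.21*q + 6.25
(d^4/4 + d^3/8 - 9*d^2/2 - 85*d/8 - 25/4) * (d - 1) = d^5/4 - d^4/8 - 37*d^3/8 - 49*d^2/8 + 35*d/8 + 25/4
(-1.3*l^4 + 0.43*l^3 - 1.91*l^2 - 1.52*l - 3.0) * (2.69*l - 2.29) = -3.497*l^5 + 4.1337*l^4 - 6.1226*l^3 + 0.2851*l^2 - 4.5892*l + 6.87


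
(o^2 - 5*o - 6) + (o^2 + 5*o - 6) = 2*o^2 - 12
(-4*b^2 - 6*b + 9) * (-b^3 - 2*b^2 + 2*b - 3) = 4*b^5 + 14*b^4 - 5*b^3 - 18*b^2 + 36*b - 27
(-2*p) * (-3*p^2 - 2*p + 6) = 6*p^3 + 4*p^2 - 12*p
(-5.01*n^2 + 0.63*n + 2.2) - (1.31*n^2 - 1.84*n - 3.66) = -6.32*n^2 + 2.47*n + 5.86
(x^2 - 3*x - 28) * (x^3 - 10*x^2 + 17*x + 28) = x^5 - 13*x^4 + 19*x^3 + 257*x^2 - 560*x - 784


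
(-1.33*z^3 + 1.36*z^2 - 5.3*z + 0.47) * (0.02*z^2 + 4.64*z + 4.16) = -0.0266*z^5 - 6.144*z^4 + 0.6716*z^3 - 18.925*z^2 - 19.8672*z + 1.9552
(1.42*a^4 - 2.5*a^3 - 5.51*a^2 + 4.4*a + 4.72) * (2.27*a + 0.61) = 3.2234*a^5 - 4.8088*a^4 - 14.0327*a^3 + 6.6269*a^2 + 13.3984*a + 2.8792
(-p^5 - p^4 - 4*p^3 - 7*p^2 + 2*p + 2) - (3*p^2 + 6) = -p^5 - p^4 - 4*p^3 - 10*p^2 + 2*p - 4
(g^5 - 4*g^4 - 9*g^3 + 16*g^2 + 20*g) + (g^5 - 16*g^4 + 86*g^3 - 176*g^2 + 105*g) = 2*g^5 - 20*g^4 + 77*g^3 - 160*g^2 + 125*g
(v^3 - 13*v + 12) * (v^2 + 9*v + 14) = v^5 + 9*v^4 + v^3 - 105*v^2 - 74*v + 168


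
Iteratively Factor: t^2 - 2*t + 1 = (t - 1)*(t - 1)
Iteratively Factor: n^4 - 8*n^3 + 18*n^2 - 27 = (n + 1)*(n^3 - 9*n^2 + 27*n - 27) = (n - 3)*(n + 1)*(n^2 - 6*n + 9) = (n - 3)^2*(n + 1)*(n - 3)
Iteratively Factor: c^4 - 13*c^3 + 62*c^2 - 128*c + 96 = (c - 2)*(c^3 - 11*c^2 + 40*c - 48) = (c - 4)*(c - 2)*(c^2 - 7*c + 12) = (c - 4)*(c - 3)*(c - 2)*(c - 4)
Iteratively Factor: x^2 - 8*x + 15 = (x - 3)*(x - 5)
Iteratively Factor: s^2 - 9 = (s + 3)*(s - 3)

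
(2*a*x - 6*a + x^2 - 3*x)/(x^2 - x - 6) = (2*a + x)/(x + 2)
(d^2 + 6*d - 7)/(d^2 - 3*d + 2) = (d + 7)/(d - 2)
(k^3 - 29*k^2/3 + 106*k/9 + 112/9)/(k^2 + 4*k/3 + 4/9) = (3*k^2 - 31*k + 56)/(3*k + 2)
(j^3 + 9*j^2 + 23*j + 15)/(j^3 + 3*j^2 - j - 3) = (j + 5)/(j - 1)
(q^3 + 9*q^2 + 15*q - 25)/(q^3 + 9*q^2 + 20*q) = (q^2 + 4*q - 5)/(q*(q + 4))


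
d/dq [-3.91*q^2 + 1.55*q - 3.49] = 1.55 - 7.82*q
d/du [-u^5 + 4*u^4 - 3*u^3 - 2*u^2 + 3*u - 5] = -5*u^4 + 16*u^3 - 9*u^2 - 4*u + 3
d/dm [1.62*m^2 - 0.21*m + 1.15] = 3.24*m - 0.21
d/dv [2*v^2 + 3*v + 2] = 4*v + 3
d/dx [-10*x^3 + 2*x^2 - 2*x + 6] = -30*x^2 + 4*x - 2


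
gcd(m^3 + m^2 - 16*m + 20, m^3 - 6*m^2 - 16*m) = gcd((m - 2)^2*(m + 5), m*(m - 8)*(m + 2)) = 1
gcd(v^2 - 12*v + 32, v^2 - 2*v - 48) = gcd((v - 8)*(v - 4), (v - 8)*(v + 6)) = v - 8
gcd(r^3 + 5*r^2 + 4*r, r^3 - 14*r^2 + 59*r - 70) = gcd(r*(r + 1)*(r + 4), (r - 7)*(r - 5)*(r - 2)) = 1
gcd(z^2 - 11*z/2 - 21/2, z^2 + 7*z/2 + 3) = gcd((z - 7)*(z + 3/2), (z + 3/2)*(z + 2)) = z + 3/2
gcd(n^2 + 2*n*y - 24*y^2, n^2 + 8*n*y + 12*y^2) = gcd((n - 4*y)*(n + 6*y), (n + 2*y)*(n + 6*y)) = n + 6*y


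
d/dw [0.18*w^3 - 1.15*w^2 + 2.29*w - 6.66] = 0.54*w^2 - 2.3*w + 2.29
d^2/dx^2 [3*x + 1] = 0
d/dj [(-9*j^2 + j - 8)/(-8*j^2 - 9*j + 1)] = (89*j^2 - 146*j - 71)/(64*j^4 + 144*j^3 + 65*j^2 - 18*j + 1)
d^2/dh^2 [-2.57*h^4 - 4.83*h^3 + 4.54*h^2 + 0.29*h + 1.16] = -30.84*h^2 - 28.98*h + 9.08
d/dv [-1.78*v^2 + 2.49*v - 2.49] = 2.49 - 3.56*v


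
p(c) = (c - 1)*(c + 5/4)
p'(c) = 2*c + 1/4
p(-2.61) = 4.91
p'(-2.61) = -4.97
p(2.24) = 4.33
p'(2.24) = 4.73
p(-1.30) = 0.12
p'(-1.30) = -2.35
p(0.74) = -0.52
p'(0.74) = 1.73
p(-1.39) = 0.33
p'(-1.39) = -2.53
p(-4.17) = 15.10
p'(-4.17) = -8.09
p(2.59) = 6.11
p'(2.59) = 5.43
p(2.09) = 3.64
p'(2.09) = 4.43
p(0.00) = -1.25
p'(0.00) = 0.25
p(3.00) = 8.50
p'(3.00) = 6.25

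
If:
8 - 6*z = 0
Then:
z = 4/3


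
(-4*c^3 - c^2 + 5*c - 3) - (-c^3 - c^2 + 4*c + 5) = -3*c^3 + c - 8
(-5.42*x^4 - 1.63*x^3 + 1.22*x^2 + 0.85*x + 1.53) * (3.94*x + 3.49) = -21.3548*x^5 - 25.338*x^4 - 0.8819*x^3 + 7.6068*x^2 + 8.9947*x + 5.3397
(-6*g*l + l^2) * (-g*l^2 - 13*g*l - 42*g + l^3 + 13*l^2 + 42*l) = 6*g^2*l^3 + 78*g^2*l^2 + 252*g^2*l - 7*g*l^4 - 91*g*l^3 - 294*g*l^2 + l^5 + 13*l^4 + 42*l^3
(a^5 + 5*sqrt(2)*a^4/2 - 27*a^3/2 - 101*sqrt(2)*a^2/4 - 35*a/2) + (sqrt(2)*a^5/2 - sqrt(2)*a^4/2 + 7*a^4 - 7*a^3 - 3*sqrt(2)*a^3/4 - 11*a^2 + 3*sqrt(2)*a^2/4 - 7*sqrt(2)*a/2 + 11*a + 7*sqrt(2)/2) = sqrt(2)*a^5/2 + a^5 + 2*sqrt(2)*a^4 + 7*a^4 - 41*a^3/2 - 3*sqrt(2)*a^3/4 - 49*sqrt(2)*a^2/2 - 11*a^2 - 13*a/2 - 7*sqrt(2)*a/2 + 7*sqrt(2)/2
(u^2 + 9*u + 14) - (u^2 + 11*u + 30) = -2*u - 16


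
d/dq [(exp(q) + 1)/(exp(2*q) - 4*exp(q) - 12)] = (-2*(exp(q) - 2)*(exp(q) + 1) + exp(2*q) - 4*exp(q) - 12)*exp(q)/(-exp(2*q) + 4*exp(q) + 12)^2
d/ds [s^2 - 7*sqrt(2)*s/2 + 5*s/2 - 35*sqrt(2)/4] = 2*s - 7*sqrt(2)/2 + 5/2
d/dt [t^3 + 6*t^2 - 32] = 3*t*(t + 4)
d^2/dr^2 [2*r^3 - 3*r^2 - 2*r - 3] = 12*r - 6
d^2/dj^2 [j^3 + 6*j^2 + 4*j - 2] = 6*j + 12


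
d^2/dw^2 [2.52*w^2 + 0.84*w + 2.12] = 5.04000000000000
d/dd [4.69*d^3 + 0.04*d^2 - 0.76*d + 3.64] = 14.07*d^2 + 0.08*d - 0.76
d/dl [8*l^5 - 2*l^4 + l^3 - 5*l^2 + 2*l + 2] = 40*l^4 - 8*l^3 + 3*l^2 - 10*l + 2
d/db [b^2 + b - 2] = 2*b + 1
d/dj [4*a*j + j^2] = 4*a + 2*j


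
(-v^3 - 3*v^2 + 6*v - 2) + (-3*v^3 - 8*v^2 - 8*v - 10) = -4*v^3 - 11*v^2 - 2*v - 12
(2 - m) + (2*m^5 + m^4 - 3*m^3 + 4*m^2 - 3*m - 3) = 2*m^5 + m^4 - 3*m^3 + 4*m^2 - 4*m - 1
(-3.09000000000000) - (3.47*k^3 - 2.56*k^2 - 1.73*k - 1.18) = -3.47*k^3 + 2.56*k^2 + 1.73*k - 1.91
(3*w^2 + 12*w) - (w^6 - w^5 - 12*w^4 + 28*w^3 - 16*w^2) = -w^6 + w^5 + 12*w^4 - 28*w^3 + 19*w^2 + 12*w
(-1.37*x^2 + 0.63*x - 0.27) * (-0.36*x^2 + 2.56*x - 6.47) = 0.4932*x^4 - 3.734*x^3 + 10.5739*x^2 - 4.7673*x + 1.7469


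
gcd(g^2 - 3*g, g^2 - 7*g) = g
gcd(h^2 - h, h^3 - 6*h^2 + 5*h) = h^2 - h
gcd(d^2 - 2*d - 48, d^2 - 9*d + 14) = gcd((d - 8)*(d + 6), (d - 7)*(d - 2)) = 1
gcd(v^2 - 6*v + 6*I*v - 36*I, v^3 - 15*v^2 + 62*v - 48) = v - 6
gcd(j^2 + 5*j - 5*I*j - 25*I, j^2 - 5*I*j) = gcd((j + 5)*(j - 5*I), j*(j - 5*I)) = j - 5*I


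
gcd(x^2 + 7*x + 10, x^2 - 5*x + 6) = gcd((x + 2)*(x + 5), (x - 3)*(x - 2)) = 1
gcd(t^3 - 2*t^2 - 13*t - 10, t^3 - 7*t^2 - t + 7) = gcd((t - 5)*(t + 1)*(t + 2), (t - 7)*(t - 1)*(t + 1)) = t + 1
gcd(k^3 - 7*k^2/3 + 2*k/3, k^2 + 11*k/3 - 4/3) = k - 1/3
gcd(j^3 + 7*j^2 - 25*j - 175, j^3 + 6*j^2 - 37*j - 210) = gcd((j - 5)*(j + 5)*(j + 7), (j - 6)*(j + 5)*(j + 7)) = j^2 + 12*j + 35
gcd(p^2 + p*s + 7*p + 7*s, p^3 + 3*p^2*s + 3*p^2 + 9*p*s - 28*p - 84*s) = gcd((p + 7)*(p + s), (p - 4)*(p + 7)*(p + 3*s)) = p + 7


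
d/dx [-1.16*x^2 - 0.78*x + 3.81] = -2.32*x - 0.78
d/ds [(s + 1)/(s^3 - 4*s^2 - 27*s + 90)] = (s^3 - 4*s^2 - 27*s + (s + 1)*(-3*s^2 + 8*s + 27) + 90)/(s^3 - 4*s^2 - 27*s + 90)^2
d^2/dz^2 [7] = 0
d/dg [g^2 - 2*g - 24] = 2*g - 2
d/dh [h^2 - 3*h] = 2*h - 3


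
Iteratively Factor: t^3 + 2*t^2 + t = (t)*(t^2 + 2*t + 1) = t*(t + 1)*(t + 1)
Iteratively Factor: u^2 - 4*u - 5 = (u - 5)*(u + 1)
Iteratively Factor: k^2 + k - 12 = (k - 3)*(k + 4)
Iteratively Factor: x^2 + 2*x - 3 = (x + 3)*(x - 1)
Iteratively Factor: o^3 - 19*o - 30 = (o + 3)*(o^2 - 3*o - 10) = (o - 5)*(o + 3)*(o + 2)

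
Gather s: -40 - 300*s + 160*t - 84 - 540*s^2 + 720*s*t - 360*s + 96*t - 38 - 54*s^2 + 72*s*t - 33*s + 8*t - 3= -594*s^2 + s*(792*t - 693) + 264*t - 165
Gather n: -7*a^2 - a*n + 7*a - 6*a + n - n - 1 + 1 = -7*a^2 - a*n + a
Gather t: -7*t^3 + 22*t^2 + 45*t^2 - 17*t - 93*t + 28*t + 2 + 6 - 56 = -7*t^3 + 67*t^2 - 82*t - 48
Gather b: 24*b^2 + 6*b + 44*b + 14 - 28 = 24*b^2 + 50*b - 14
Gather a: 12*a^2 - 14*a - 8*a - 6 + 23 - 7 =12*a^2 - 22*a + 10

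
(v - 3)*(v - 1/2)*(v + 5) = v^3 + 3*v^2/2 - 16*v + 15/2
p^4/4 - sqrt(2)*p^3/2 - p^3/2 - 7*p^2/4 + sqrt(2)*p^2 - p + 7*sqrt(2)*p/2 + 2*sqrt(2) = (p/2 + 1/2)^2*(p - 4)*(p - 2*sqrt(2))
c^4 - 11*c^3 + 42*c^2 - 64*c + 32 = (c - 4)^2*(c - 2)*(c - 1)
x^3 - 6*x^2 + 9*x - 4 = (x - 4)*(x - 1)^2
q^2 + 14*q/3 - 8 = (q - 4/3)*(q + 6)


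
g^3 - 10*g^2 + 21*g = g*(g - 7)*(g - 3)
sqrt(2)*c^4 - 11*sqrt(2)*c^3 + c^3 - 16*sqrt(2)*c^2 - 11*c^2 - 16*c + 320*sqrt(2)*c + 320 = (c - 8)^2*(c + 5)*(sqrt(2)*c + 1)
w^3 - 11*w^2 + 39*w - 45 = (w - 5)*(w - 3)^2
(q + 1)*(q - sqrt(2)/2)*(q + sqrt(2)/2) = q^3 + q^2 - q/2 - 1/2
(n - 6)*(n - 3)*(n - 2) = n^3 - 11*n^2 + 36*n - 36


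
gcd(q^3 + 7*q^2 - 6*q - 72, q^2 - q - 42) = q + 6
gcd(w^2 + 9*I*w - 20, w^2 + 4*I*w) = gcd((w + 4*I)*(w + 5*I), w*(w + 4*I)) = w + 4*I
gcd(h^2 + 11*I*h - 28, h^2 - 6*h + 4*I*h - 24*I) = h + 4*I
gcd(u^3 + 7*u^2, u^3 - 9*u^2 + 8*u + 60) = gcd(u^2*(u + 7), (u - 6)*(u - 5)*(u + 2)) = 1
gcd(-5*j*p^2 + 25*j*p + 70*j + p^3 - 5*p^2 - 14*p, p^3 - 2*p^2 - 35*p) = p - 7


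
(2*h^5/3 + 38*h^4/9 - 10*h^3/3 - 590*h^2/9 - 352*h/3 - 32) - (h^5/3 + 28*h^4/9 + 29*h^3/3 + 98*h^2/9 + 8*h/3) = h^5/3 + 10*h^4/9 - 13*h^3 - 688*h^2/9 - 120*h - 32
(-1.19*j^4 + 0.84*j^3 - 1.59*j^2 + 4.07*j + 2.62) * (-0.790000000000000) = 0.9401*j^4 - 0.6636*j^3 + 1.2561*j^2 - 3.2153*j - 2.0698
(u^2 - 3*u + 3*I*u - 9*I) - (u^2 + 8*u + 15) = -11*u + 3*I*u - 15 - 9*I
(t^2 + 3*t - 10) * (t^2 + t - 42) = t^4 + 4*t^3 - 49*t^2 - 136*t + 420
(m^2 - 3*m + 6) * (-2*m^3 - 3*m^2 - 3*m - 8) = -2*m^5 + 3*m^4 - 6*m^3 - 17*m^2 + 6*m - 48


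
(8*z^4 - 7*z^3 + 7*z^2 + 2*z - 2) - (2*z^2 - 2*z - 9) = 8*z^4 - 7*z^3 + 5*z^2 + 4*z + 7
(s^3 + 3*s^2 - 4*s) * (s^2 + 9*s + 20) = s^5 + 12*s^4 + 43*s^3 + 24*s^2 - 80*s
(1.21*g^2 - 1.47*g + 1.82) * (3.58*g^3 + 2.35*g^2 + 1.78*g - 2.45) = 4.3318*g^5 - 2.4191*g^4 + 5.2149*g^3 - 1.3041*g^2 + 6.8411*g - 4.459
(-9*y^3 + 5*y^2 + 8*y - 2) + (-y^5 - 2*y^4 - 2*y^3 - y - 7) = -y^5 - 2*y^4 - 11*y^3 + 5*y^2 + 7*y - 9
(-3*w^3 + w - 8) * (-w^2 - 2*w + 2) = 3*w^5 + 6*w^4 - 7*w^3 + 6*w^2 + 18*w - 16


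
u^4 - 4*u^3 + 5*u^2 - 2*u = u*(u - 2)*(u - 1)^2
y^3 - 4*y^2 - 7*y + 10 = (y - 5)*(y - 1)*(y + 2)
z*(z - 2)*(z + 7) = z^3 + 5*z^2 - 14*z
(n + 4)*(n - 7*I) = n^2 + 4*n - 7*I*n - 28*I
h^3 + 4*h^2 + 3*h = h*(h + 1)*(h + 3)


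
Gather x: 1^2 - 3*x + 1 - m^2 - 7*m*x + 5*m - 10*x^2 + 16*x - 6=-m^2 + 5*m - 10*x^2 + x*(13 - 7*m) - 4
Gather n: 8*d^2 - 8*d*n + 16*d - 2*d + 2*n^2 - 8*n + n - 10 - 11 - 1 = 8*d^2 + 14*d + 2*n^2 + n*(-8*d - 7) - 22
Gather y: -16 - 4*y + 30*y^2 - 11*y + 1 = 30*y^2 - 15*y - 15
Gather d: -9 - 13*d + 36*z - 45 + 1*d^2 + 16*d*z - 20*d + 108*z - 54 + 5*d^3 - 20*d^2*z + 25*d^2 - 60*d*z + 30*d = 5*d^3 + d^2*(26 - 20*z) + d*(-44*z - 3) + 144*z - 108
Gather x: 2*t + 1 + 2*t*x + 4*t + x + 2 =6*t + x*(2*t + 1) + 3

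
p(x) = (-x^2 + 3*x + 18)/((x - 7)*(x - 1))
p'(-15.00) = 0.02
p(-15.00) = -0.72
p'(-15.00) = 0.02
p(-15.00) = -0.72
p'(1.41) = 19.88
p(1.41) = -8.83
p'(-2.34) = 0.32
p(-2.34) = 0.18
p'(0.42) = 9.95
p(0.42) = 5.00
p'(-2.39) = 0.31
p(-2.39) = 0.16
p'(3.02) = 0.92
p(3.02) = -2.23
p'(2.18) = 2.47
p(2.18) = -3.48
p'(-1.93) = 0.41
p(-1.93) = 0.32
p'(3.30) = 0.75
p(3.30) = -2.00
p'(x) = (3 - 2*x)/((x - 7)*(x - 1)) - (-x^2 + 3*x + 18)/((x - 7)*(x - 1)^2) - (-x^2 + 3*x + 18)/((x - 7)^2*(x - 1))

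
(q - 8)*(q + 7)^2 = q^3 + 6*q^2 - 63*q - 392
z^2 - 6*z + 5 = (z - 5)*(z - 1)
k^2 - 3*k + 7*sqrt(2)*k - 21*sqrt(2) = (k - 3)*(k + 7*sqrt(2))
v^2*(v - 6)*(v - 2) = v^4 - 8*v^3 + 12*v^2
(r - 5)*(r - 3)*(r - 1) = r^3 - 9*r^2 + 23*r - 15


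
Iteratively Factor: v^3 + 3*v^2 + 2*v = (v)*(v^2 + 3*v + 2) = v*(v + 2)*(v + 1)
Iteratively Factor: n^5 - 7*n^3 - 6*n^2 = (n - 3)*(n^4 + 3*n^3 + 2*n^2) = (n - 3)*(n + 2)*(n^3 + n^2) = (n - 3)*(n + 1)*(n + 2)*(n^2) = n*(n - 3)*(n + 1)*(n + 2)*(n)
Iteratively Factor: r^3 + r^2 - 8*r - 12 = (r + 2)*(r^2 - r - 6) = (r + 2)^2*(r - 3)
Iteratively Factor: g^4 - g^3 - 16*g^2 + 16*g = (g - 4)*(g^3 + 3*g^2 - 4*g) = (g - 4)*(g + 4)*(g^2 - g) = g*(g - 4)*(g + 4)*(g - 1)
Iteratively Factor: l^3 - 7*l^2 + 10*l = (l - 5)*(l^2 - 2*l) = (l - 5)*(l - 2)*(l)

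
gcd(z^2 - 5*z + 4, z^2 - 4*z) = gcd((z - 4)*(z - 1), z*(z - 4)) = z - 4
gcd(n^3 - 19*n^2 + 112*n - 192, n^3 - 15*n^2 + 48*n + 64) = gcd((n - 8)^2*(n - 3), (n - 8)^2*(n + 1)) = n^2 - 16*n + 64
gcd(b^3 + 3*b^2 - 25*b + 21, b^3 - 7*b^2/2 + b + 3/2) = b^2 - 4*b + 3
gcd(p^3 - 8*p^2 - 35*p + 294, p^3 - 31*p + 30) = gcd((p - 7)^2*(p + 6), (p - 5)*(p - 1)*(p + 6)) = p + 6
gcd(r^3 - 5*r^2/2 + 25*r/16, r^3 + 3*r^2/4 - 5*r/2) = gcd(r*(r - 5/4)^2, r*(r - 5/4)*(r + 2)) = r^2 - 5*r/4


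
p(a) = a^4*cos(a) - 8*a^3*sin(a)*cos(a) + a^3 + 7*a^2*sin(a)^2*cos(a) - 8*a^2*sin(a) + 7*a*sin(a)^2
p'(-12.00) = -12597.48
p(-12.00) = 21632.09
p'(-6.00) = -10.99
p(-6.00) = 1427.12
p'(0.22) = -0.01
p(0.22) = -0.00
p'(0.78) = -2.36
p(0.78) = -0.39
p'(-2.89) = 276.67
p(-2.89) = -33.27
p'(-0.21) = -0.01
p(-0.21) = 0.00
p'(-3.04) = 397.85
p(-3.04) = -83.77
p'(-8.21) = 1701.89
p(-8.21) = -380.20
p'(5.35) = 1713.99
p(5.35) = 1511.94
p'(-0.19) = -0.01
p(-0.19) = 0.00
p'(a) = -a^4*sin(a) + 8*a^3*sin(a)^2 - 8*a^3*cos(a)^2 + 4*a^3*cos(a) - 7*a^2*sin(a)^3 + 14*a^2*sin(a)*cos(a)^2 - 24*a^2*sin(a)*cos(a) - 8*a^2*cos(a) + 3*a^2 + 14*a*sin(a)^2*cos(a) + 14*a*sin(a)*cos(a) - 16*a*sin(a) + 7*sin(a)^2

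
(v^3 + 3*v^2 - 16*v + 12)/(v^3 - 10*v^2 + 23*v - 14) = (v + 6)/(v - 7)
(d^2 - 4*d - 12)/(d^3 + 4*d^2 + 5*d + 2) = (d - 6)/(d^2 + 2*d + 1)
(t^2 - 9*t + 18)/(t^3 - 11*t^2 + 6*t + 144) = (t - 3)/(t^2 - 5*t - 24)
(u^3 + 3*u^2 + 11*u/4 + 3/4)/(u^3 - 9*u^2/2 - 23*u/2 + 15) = (4*u^3 + 12*u^2 + 11*u + 3)/(2*(2*u^3 - 9*u^2 - 23*u + 30))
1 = 1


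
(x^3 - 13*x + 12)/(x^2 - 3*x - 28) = (x^2 - 4*x + 3)/(x - 7)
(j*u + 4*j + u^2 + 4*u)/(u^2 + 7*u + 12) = (j + u)/(u + 3)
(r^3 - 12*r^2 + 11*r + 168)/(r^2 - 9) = (r^2 - 15*r + 56)/(r - 3)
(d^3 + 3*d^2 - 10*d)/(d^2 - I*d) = (d^2 + 3*d - 10)/(d - I)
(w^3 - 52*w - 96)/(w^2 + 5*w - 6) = (w^2 - 6*w - 16)/(w - 1)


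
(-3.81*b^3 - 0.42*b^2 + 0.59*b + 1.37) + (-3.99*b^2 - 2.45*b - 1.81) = -3.81*b^3 - 4.41*b^2 - 1.86*b - 0.44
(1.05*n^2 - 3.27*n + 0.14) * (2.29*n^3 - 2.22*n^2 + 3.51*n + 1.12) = 2.4045*n^5 - 9.8193*n^4 + 11.2655*n^3 - 10.6125*n^2 - 3.171*n + 0.1568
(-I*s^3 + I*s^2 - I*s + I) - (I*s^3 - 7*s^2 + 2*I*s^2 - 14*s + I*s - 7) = -2*I*s^3 + 7*s^2 - I*s^2 + 14*s - 2*I*s + 7 + I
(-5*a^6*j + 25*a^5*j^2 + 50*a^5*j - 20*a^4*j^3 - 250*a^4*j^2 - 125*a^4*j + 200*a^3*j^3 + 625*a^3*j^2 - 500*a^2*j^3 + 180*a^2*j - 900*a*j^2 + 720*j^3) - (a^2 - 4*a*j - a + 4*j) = -5*a^6*j + 25*a^5*j^2 + 50*a^5*j - 20*a^4*j^3 - 250*a^4*j^2 - 125*a^4*j + 200*a^3*j^3 + 625*a^3*j^2 - 500*a^2*j^3 + 180*a^2*j - a^2 - 900*a*j^2 + 4*a*j + a + 720*j^3 - 4*j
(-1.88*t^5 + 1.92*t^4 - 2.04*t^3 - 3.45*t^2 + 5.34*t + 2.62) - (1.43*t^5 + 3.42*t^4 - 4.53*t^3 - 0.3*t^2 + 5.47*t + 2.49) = -3.31*t^5 - 1.5*t^4 + 2.49*t^3 - 3.15*t^2 - 0.13*t + 0.13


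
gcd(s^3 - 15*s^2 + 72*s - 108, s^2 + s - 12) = s - 3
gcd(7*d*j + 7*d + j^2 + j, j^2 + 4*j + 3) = j + 1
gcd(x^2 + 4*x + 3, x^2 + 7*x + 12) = x + 3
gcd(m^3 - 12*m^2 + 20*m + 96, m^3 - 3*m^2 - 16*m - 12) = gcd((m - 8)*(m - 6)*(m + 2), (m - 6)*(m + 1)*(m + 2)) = m^2 - 4*m - 12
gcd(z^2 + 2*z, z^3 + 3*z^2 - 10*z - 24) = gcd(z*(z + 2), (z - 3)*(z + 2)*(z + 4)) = z + 2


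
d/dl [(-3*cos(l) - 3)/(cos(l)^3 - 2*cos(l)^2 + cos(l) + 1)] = 3*(5*cos(l) - cos(2*l) - cos(3*l) - 1)*sin(l)/(2*(cos(l)^3 - 2*cos(l)^2 + cos(l) + 1)^2)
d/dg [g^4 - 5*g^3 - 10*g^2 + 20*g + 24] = 4*g^3 - 15*g^2 - 20*g + 20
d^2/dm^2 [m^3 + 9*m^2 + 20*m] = 6*m + 18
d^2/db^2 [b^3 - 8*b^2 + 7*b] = 6*b - 16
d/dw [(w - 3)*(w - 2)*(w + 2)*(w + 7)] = 4*w^3 + 12*w^2 - 50*w - 16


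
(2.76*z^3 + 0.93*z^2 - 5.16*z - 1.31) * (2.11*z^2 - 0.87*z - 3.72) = 5.8236*z^5 - 0.4389*z^4 - 21.9639*z^3 - 1.7345*z^2 + 20.3349*z + 4.8732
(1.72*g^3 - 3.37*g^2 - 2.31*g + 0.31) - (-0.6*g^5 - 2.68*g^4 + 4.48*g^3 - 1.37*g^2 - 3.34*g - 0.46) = 0.6*g^5 + 2.68*g^4 - 2.76*g^3 - 2.0*g^2 + 1.03*g + 0.77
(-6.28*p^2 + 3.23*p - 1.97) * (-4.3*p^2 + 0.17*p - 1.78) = 27.004*p^4 - 14.9566*p^3 + 20.1985*p^2 - 6.0843*p + 3.5066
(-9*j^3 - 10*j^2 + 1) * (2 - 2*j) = 18*j^4 + 2*j^3 - 20*j^2 - 2*j + 2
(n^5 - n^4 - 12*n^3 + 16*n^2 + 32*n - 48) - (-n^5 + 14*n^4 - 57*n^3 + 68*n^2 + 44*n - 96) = 2*n^5 - 15*n^4 + 45*n^3 - 52*n^2 - 12*n + 48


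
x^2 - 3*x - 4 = (x - 4)*(x + 1)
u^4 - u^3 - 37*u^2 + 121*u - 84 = (u - 4)*(u - 3)*(u - 1)*(u + 7)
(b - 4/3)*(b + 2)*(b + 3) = b^3 + 11*b^2/3 - 2*b/3 - 8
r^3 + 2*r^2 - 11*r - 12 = (r - 3)*(r + 1)*(r + 4)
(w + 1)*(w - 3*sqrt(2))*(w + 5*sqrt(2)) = w^3 + w^2 + 2*sqrt(2)*w^2 - 30*w + 2*sqrt(2)*w - 30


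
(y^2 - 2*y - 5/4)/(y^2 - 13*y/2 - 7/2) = (y - 5/2)/(y - 7)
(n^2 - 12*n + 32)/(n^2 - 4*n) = (n - 8)/n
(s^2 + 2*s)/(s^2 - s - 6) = s/(s - 3)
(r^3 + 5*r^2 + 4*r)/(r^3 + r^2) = (r + 4)/r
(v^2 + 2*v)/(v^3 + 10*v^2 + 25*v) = (v + 2)/(v^2 + 10*v + 25)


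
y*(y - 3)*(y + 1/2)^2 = y^4 - 2*y^3 - 11*y^2/4 - 3*y/4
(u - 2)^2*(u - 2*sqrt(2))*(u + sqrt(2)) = u^4 - 4*u^3 - sqrt(2)*u^3 + 4*sqrt(2)*u^2 - 4*sqrt(2)*u + 16*u - 16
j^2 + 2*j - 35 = (j - 5)*(j + 7)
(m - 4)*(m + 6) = m^2 + 2*m - 24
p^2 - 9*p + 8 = (p - 8)*(p - 1)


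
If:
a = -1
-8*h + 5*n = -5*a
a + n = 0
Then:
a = -1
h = 0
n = 1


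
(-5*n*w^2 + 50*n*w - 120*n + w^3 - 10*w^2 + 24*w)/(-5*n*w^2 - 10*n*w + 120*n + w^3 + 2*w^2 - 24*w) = (w - 6)/(w + 6)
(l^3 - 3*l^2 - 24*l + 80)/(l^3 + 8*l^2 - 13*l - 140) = (l - 4)/(l + 7)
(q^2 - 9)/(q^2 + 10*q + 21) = (q - 3)/(q + 7)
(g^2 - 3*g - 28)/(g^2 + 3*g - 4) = (g - 7)/(g - 1)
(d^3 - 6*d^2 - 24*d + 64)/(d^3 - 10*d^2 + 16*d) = (d + 4)/d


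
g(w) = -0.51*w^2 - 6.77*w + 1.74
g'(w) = -1.02*w - 6.77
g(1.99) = -13.75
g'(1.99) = -8.80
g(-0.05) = 2.08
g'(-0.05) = -6.72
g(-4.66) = 22.21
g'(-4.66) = -2.02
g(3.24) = -25.55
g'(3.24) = -10.07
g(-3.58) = 19.44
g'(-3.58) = -3.12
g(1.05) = -5.93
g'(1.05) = -7.84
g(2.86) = -21.79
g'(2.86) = -9.69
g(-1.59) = 11.21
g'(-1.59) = -5.15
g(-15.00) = -11.46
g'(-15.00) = 8.53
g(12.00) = -152.94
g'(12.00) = -19.01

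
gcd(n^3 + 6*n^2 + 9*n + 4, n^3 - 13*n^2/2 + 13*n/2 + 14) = n + 1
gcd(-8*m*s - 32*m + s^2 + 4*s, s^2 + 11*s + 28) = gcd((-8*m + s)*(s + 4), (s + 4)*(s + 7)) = s + 4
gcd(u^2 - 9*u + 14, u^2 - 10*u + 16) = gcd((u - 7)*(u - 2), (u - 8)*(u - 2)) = u - 2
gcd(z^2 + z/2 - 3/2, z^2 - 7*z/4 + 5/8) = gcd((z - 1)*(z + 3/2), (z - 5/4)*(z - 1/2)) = 1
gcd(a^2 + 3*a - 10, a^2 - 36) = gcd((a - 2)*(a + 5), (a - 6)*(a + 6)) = 1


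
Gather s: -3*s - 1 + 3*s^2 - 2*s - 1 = 3*s^2 - 5*s - 2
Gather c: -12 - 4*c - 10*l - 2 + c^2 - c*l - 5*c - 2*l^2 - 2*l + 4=c^2 + c*(-l - 9) - 2*l^2 - 12*l - 10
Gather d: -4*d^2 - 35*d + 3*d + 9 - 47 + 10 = -4*d^2 - 32*d - 28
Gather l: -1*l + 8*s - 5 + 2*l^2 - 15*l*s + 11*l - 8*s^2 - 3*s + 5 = 2*l^2 + l*(10 - 15*s) - 8*s^2 + 5*s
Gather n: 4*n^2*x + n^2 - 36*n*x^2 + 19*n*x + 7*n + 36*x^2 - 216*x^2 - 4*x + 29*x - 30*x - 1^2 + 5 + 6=n^2*(4*x + 1) + n*(-36*x^2 + 19*x + 7) - 180*x^2 - 5*x + 10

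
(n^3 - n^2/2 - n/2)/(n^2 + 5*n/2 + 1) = n*(n - 1)/(n + 2)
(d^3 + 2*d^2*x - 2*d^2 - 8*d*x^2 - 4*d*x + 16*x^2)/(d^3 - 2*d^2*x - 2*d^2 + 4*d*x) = (d + 4*x)/d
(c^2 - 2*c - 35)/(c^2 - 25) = (c - 7)/(c - 5)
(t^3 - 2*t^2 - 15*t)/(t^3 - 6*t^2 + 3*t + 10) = t*(t + 3)/(t^2 - t - 2)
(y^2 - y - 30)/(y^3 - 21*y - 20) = (-y^2 + y + 30)/(-y^3 + 21*y + 20)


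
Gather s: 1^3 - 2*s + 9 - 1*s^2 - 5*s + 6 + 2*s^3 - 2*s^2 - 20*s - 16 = 2*s^3 - 3*s^2 - 27*s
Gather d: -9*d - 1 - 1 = -9*d - 2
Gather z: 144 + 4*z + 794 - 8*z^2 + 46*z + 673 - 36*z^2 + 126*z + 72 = -44*z^2 + 176*z + 1683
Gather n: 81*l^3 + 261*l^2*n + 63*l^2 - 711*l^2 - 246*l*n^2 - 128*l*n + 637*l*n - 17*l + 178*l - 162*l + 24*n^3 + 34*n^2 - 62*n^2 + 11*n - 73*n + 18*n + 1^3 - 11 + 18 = 81*l^3 - 648*l^2 - l + 24*n^3 + n^2*(-246*l - 28) + n*(261*l^2 + 509*l - 44) + 8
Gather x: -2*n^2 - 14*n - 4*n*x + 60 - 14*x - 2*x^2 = -2*n^2 - 14*n - 2*x^2 + x*(-4*n - 14) + 60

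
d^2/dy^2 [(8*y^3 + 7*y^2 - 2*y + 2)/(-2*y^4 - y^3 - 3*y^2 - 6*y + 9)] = 2*(-32*y^9 - 84*y^8 + 150*y^7 + 683*y^6 - 1098*y^5 - 1992*y^4 - 549*y^3 + 531*y^2 - 1944*y - 585)/(8*y^12 + 12*y^11 + 42*y^10 + 109*y^9 + 27*y^8 + 153*y^7 - 540*y^5 + 243*y^4 - 513*y^3 - 243*y^2 + 1458*y - 729)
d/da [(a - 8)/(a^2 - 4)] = (a^2 - 2*a*(a - 8) - 4)/(a^2 - 4)^2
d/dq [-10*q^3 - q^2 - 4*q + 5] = -30*q^2 - 2*q - 4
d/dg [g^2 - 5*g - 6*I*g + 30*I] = 2*g - 5 - 6*I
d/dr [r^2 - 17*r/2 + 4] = 2*r - 17/2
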